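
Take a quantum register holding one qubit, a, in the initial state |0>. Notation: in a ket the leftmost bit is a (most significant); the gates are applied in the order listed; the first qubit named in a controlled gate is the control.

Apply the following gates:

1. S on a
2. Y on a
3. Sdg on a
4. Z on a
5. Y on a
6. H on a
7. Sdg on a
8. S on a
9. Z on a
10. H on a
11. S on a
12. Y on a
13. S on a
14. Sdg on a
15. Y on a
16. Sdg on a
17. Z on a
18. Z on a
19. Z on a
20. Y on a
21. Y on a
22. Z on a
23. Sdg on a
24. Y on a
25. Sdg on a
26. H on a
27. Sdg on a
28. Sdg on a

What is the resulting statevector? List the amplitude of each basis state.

After the circuit, the state carries amplitude -sqrt(2)*I/2 on |0>, sqrt(2)*I/2 on |1>.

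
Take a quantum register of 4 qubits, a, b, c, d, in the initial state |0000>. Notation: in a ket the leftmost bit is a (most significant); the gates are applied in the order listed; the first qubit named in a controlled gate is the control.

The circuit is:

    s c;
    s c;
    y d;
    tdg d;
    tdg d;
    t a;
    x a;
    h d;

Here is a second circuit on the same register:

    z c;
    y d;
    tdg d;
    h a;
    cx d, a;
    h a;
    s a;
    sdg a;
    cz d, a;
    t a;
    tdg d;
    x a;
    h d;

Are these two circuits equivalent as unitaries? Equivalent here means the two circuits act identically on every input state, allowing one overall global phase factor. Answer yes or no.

Yes: on every input state the two circuits agree up to one overall phase factor.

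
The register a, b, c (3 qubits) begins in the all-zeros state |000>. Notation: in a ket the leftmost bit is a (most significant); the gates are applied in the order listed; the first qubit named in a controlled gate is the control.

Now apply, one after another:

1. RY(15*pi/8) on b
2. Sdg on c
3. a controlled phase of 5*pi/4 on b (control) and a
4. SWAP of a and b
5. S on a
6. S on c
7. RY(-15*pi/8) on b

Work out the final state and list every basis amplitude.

The final amplitudes are cos(pi/16)**2 on |000>, 0 on |001>, sqrt(2 - sqrt(2))/4 on |010>, 0 on |011>, -I*sqrt(2 - sqrt(2))/4 on |100>, 0 on |101>, -I*sin(pi/16)**2 on |110>, 0 on |111>.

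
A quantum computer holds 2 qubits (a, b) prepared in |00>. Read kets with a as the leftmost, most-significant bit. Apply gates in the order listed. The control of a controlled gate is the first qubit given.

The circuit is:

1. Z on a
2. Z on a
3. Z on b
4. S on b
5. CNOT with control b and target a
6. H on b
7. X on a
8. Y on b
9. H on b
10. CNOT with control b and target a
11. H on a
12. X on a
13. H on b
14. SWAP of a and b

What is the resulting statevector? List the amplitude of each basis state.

The resulting statevector has amplitude -I/2 on |00>, -I/2 on |01>, I/2 on |10>, I/2 on |11>.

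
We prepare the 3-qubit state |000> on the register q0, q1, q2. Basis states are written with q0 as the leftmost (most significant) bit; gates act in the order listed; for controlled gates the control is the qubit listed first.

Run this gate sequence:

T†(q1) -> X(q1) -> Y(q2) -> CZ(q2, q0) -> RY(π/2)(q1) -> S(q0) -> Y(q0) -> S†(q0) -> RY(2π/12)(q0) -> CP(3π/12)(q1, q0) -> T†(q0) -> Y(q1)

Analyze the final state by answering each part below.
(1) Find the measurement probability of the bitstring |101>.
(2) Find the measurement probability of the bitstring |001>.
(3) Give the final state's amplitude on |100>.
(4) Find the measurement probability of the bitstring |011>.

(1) A full measurement returns |101> with probability sqrt(3)/8 + 1/4.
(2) A full measurement returns |001> with probability 1/4 - sqrt(3)/8.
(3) The final state's coefficient on |100> equals 0.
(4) Outcome |011> occurs with probability 1/4 - sqrt(3)/8.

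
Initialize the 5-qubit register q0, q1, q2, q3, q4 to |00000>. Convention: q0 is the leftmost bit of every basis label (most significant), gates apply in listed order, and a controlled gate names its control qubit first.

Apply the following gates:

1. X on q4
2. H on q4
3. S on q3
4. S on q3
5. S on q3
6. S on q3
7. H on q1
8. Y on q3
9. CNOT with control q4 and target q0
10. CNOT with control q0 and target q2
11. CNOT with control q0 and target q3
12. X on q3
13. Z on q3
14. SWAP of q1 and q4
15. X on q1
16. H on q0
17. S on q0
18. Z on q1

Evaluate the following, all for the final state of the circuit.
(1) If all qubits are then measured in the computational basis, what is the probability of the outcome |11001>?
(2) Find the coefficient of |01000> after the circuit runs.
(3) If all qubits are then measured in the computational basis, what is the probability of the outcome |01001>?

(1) Outcome |11001> occurs with probability 1/8. Key observation: the block from step 3 through step 6 cancels to the identity and can be dropped.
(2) The final state's coefficient on |01000> equals -sqrt(2)*I/4.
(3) The probability of measuring |01001> is 1/8.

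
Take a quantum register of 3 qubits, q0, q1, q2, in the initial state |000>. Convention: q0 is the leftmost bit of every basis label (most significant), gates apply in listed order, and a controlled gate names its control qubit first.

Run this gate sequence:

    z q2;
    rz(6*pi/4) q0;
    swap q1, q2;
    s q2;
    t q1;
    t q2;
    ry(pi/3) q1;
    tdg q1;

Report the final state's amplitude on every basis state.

After the circuit, the state carries amplitude -sqrt(3)*exp(I*pi/4)/2 on |000>, -1/2 on |010>, and 0 on every other basis state.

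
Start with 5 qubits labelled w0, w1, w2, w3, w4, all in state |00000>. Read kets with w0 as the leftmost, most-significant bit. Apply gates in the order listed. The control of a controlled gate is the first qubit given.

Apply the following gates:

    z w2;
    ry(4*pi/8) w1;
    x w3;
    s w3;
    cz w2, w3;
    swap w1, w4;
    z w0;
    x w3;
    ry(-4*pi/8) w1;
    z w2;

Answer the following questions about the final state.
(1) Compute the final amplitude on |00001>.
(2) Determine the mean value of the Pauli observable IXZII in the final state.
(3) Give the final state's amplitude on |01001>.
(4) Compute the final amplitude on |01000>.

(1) The final state's coefficient on |00001> equals I/2.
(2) In the final state, IXZII has expectation -1.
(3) The amplitude on |01001> is -I/2.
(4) |01000> carries amplitude -I/2 in the final state.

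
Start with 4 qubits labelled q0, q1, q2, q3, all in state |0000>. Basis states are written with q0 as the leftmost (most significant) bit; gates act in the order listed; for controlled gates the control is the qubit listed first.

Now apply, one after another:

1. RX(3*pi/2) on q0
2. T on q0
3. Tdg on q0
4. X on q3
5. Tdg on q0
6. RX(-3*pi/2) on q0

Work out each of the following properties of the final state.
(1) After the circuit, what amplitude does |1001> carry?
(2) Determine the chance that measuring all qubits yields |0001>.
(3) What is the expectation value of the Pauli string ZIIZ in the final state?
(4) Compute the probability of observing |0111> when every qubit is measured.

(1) The amplitude on |1001> is -I/2 + exp(I*pi/4)/2.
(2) The probability of measuring |0001> is sqrt(2)/4 + 1/2.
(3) In the final state, ZIIZ has expectation -sqrt(2)/2.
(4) The probability of measuring |0111> is 0.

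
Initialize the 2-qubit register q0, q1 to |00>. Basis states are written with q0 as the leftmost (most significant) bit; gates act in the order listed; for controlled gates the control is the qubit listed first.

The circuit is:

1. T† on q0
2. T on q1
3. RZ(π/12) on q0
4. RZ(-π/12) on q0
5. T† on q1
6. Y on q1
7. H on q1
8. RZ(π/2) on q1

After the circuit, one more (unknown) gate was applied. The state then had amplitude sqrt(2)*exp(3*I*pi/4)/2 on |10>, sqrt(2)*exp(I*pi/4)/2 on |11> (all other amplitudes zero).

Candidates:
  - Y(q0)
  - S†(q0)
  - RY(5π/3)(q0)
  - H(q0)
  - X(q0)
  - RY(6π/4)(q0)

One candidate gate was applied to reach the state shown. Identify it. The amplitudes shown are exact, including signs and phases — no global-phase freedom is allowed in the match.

The unique candidate consistent with the amplitudes is Y(q0). Key observation: steps 2-5 multiply out to the identity, so the circuit reduces to the remaining gates.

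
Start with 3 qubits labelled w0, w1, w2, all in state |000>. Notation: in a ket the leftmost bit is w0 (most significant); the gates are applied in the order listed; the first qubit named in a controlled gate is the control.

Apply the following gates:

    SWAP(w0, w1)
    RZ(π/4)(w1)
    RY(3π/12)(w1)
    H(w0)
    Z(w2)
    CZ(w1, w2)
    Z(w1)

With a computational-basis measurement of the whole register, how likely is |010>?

A full measurement returns |010> with probability 1/4 - sqrt(2)/8.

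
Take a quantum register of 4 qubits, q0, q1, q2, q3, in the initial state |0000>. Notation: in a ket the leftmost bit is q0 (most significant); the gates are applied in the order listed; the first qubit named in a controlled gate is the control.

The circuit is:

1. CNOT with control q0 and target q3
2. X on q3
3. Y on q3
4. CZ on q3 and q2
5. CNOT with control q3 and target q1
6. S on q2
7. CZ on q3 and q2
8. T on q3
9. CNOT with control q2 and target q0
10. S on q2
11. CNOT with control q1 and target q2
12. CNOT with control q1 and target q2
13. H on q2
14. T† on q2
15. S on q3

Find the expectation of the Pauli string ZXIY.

The expectation value of ZXIY is 0.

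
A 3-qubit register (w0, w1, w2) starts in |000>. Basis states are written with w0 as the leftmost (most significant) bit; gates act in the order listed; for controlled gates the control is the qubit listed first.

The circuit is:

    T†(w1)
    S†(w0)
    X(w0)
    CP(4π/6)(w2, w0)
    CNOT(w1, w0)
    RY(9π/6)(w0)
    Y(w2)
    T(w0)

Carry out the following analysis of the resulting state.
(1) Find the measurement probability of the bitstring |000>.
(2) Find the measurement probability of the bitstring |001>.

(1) The probability of measuring |000> is 0.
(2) Outcome |001> occurs with probability 1/2.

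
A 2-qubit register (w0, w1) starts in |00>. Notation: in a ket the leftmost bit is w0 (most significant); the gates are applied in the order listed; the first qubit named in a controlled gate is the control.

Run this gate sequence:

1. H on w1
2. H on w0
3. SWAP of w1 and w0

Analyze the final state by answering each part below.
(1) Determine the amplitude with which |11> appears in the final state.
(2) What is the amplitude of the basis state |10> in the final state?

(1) The final state's coefficient on |11> equals 1/2.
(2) The amplitude on |10> is 1/2.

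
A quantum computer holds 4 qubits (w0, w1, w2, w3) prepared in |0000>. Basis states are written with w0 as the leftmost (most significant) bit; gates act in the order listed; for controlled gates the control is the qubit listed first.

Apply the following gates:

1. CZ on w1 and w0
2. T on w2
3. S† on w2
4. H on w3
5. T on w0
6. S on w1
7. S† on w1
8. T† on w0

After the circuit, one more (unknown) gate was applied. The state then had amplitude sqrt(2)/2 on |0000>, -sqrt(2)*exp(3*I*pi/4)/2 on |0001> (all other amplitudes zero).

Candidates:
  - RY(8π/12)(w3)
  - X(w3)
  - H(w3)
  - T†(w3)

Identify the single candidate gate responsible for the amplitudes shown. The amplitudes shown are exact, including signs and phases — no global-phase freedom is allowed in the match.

The applied gate was T†(w3). Key observation: gates 5-8 undo each other exactly, leaving only the rest of the circuit to track.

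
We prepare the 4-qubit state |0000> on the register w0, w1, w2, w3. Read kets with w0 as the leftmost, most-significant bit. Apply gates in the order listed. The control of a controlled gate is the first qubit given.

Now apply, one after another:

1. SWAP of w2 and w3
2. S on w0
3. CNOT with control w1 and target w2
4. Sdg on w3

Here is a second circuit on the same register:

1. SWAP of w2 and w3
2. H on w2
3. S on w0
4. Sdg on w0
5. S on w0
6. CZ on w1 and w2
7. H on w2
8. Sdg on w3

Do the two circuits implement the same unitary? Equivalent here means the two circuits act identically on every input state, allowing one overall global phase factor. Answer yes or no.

Yes: on every input state the two circuits agree up to one overall phase factor.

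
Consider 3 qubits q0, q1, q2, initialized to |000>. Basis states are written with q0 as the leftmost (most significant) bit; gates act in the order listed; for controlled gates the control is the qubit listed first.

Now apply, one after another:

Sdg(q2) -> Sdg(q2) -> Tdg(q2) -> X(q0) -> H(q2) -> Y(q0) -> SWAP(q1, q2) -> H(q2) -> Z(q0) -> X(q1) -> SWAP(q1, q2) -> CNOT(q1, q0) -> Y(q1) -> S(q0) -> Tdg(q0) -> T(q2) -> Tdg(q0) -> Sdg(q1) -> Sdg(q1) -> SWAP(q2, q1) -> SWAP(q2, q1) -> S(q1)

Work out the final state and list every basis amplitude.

The resulting statevector has amplitude 0 on |000>, 0 on |001>, -I/2 on |010>, -exp(3*I*pi/4)/2 on |011>, -1/2 on |100>, -exp(I*pi/4)/2 on |101>, 0 on |110>, 0 on |111>. Key observation: gates 19-22 undo each other exactly, leaving only the rest of the circuit to track.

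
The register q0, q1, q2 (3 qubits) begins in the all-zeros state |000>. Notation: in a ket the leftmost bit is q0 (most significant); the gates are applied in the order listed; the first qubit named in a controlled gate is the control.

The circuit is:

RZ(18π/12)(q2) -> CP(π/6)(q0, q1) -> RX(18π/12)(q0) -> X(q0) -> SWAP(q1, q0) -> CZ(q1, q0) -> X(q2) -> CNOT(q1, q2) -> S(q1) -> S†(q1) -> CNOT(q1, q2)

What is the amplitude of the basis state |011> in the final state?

|011> carries amplitude sqrt(2)*exp(I*pi/4)/2 in the final state.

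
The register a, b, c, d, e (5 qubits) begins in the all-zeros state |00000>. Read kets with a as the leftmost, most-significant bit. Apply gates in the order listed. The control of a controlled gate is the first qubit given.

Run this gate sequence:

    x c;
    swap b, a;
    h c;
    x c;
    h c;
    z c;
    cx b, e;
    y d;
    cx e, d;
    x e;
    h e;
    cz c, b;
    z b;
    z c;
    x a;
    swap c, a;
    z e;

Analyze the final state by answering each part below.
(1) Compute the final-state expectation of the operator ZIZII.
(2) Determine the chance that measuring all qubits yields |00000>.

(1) The expectation value of ZIZII is 1.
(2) A full measurement returns |00000> with probability 0.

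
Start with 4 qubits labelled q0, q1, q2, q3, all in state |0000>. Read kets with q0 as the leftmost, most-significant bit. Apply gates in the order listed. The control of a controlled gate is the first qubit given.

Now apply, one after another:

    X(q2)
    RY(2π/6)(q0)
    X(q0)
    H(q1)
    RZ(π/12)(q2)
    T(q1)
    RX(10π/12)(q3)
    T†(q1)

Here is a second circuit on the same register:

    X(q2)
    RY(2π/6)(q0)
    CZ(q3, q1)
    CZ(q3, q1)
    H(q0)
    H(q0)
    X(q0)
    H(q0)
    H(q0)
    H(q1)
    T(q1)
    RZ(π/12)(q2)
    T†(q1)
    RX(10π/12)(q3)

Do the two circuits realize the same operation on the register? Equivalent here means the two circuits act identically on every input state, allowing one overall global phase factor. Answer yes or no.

Yes: on every input state the two circuits agree up to one overall phase factor.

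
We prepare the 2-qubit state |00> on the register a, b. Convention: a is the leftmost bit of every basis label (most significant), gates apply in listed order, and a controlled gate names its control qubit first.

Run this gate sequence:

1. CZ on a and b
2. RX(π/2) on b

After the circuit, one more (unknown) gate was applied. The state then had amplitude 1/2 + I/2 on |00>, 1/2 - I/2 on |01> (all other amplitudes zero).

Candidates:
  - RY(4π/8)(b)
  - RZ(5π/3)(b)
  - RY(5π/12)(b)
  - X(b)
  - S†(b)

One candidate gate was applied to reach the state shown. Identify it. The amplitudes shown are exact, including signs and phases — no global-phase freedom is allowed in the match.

The unique candidate consistent with the amplitudes is RY(4π/8)(b).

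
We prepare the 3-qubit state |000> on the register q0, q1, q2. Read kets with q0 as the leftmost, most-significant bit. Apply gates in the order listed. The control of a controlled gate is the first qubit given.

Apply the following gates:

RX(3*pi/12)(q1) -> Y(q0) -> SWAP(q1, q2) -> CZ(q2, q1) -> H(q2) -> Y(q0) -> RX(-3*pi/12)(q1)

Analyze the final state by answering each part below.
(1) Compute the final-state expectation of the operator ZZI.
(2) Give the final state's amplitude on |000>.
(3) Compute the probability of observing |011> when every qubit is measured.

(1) The observable ZZI averages to sqrt(2)/2.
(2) |000> carries amplitude 1/4 + sqrt(2)/4 - I/4 in the final state.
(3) The probability of measuring |011> is 1/4 - sqrt(2)/8.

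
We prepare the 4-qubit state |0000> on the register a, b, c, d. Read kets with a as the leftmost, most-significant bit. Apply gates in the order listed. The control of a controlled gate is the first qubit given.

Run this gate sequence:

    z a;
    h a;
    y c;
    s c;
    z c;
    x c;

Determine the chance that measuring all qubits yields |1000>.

A full measurement returns |1000> with probability 1/2.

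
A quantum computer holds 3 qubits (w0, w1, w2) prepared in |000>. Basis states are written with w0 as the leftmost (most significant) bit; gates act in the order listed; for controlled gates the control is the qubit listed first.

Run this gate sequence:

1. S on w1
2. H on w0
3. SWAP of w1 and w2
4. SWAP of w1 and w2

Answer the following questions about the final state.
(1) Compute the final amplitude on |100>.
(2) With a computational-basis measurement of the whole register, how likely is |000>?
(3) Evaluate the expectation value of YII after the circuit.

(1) The amplitude on |100> is sqrt(2)/2.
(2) Outcome |000> occurs with probability 1/2.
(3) The observable YII averages to 0.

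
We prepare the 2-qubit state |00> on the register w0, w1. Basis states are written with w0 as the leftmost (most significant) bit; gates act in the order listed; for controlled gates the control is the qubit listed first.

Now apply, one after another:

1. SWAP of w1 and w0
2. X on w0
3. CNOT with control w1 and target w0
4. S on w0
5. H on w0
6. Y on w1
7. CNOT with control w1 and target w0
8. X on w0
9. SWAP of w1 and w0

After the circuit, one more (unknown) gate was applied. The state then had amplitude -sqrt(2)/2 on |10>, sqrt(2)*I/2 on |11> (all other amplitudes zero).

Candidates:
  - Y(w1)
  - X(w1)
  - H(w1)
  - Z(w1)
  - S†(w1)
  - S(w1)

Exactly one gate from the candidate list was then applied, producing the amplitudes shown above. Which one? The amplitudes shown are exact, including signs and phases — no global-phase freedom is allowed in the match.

The applied gate was S(w1).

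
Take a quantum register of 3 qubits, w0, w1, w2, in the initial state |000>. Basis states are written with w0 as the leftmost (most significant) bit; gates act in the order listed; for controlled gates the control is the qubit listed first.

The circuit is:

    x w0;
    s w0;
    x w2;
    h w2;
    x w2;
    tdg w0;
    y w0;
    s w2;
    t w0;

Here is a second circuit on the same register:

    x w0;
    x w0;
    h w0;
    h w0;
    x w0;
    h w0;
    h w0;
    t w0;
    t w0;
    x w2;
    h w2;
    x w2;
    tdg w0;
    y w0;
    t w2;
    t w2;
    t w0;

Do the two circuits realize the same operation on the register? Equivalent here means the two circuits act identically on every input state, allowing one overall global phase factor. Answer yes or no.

Yes, they are equivalent — the unitaries differ by at most a global phase.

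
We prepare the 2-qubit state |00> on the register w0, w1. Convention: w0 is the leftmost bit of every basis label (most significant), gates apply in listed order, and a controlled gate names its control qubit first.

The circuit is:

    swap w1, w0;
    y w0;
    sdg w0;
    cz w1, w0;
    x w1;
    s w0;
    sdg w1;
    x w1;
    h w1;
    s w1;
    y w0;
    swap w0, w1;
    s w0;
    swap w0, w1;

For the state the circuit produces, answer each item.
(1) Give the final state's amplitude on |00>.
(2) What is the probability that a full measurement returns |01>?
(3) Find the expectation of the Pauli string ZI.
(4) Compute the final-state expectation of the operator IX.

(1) The amplitude on |00> is -sqrt(2)*I/2.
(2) The probability of measuring |01> is 1/2.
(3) The expectation value of ZI is 1.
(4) In the final state, IX has expectation -1.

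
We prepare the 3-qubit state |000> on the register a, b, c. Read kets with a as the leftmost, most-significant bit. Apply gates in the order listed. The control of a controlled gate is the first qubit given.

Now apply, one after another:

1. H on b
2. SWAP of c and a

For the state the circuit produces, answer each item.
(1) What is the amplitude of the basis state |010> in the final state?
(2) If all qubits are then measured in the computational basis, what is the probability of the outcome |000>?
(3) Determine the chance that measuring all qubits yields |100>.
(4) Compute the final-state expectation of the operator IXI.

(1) The final state's coefficient on |010> equals sqrt(2)/2.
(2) A full measurement returns |000> with probability 1/2.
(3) The probability of measuring |100> is 0.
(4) In the final state, IXI has expectation 1.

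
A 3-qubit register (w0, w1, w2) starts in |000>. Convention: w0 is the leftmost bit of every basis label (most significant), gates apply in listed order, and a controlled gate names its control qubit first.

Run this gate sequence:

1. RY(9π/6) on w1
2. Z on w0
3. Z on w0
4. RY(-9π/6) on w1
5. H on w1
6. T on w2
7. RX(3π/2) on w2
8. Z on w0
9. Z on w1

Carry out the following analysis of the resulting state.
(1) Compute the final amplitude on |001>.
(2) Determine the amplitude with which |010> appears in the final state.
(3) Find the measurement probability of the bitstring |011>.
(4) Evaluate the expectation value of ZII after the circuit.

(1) The amplitude on |001> is -I/2.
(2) The amplitude on |010> is 1/2.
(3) The probability of measuring |011> is 1/4.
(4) The observable ZII averages to 1.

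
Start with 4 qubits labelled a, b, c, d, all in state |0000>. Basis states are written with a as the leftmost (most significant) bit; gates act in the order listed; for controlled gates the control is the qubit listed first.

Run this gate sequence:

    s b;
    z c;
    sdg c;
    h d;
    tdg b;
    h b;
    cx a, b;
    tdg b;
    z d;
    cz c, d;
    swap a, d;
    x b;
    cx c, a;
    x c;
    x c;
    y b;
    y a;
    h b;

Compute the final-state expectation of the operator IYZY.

The expectation value of IYZY is 0. Key observation: gates 14-15 undo each other exactly, leaving only the rest of the circuit to track.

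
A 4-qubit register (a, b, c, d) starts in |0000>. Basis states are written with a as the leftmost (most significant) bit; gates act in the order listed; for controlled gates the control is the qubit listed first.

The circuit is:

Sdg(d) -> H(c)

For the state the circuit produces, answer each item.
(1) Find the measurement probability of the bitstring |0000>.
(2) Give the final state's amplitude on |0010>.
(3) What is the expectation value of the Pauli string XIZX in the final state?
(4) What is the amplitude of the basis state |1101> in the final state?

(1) The probability of measuring |0000> is 1/2.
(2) The final state's coefficient on |0010> equals sqrt(2)/2.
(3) The observable XIZX averages to 0.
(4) The amplitude on |1101> is 0.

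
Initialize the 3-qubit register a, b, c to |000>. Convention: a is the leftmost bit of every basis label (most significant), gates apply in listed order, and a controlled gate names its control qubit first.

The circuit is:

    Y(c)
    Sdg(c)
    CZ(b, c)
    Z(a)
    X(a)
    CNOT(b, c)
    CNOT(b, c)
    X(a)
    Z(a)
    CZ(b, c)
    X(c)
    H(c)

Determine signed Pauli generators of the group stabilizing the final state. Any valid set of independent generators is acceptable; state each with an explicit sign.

The stabilizer group can be generated by +IIX, +ZII, +IZI, among other valid generating sets. Key observation: the block from step 3 through step 10 cancels to the identity and can be dropped.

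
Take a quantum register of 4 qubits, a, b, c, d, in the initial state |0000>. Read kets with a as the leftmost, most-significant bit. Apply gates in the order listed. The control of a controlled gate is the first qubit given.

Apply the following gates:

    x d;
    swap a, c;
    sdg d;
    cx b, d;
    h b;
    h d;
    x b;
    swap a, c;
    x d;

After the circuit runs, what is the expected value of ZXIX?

The observable ZXIX averages to -1.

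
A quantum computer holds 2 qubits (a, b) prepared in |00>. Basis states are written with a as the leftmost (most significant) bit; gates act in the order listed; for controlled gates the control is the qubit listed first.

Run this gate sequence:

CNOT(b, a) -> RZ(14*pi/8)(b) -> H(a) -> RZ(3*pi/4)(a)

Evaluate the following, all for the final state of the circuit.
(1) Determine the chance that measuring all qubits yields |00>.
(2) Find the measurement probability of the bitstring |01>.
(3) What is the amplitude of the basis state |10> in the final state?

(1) Outcome |00> occurs with probability 1/2.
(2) The probability of measuring |01> is 0.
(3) The amplitude on |10> is -sqrt(2)*I/2.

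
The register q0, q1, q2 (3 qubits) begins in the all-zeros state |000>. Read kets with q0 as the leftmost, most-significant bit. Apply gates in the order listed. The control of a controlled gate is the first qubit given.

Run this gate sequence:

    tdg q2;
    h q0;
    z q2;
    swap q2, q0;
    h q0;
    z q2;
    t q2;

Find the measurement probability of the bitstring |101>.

The probability of measuring |101> is 1/4.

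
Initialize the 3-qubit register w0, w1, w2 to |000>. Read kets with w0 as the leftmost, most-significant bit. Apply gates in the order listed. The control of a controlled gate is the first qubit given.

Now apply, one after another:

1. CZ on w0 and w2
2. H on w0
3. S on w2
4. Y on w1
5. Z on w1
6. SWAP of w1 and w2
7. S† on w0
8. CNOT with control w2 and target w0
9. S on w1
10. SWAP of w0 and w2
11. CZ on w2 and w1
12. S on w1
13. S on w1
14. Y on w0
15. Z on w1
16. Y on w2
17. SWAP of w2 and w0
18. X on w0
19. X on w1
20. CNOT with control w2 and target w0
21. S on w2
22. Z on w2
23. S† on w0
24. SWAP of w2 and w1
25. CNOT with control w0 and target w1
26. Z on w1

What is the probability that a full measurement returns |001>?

Outcome |001> occurs with probability 1/2.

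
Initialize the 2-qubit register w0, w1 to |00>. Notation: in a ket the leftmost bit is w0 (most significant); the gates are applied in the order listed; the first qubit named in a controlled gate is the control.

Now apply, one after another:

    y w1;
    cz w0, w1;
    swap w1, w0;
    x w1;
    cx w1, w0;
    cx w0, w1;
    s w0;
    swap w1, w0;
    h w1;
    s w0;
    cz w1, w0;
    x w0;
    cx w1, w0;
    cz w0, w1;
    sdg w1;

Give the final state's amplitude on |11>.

The amplitude on |11> is sqrt(2)*I/2.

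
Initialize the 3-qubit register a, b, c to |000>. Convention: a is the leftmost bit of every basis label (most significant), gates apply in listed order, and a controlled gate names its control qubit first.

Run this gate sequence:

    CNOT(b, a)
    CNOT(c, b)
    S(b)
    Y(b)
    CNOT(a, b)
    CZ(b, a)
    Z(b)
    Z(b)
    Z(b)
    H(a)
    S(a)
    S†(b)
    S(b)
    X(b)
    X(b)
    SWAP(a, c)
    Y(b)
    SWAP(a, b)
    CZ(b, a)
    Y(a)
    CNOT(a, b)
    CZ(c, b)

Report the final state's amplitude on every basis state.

After the circuit, the state carries amplitude -sqrt(2)*I/2 on |110>, -sqrt(2)/2 on |111>, and 0 on every other basis state.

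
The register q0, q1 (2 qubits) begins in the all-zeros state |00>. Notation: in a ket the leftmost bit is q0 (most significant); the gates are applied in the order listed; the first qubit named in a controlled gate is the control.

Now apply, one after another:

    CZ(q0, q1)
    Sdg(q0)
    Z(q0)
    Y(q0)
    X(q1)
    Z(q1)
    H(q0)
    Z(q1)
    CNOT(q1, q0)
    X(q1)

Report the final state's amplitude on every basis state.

The final amplitudes are -sqrt(2)*I/2 on |00>, 0 on |01>, sqrt(2)*I/2 on |10>, 0 on |11>.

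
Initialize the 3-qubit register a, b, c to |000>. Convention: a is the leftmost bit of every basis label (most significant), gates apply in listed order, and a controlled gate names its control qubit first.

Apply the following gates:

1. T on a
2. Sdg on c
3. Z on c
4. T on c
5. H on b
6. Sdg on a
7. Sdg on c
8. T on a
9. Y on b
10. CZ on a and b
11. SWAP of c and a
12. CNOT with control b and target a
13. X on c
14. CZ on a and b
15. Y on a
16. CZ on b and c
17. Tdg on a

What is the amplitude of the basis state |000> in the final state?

The final state's coefficient on |000> equals 0.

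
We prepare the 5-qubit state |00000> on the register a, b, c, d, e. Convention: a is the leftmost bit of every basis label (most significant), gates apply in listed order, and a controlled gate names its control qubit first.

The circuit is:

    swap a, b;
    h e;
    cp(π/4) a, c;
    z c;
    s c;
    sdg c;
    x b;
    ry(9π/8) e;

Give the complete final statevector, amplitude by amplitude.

After the circuit, the state carries amplitude -sin(5*pi/16) on |01000>, sin(3*pi/16) on |01001>, and 0 on every other basis state. Key observation: gates 5-6 undo each other exactly, leaving only the rest of the circuit to track.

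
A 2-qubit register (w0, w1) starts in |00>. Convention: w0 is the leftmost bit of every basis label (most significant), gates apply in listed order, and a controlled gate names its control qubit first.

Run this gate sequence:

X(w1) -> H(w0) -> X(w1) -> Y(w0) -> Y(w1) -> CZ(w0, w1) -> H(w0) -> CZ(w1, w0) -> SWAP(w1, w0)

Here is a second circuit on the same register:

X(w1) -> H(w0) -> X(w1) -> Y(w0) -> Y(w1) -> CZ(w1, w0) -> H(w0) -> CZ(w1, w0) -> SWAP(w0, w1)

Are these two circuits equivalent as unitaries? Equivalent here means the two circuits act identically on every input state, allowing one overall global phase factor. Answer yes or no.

Yes — the two circuits implement the same unitary up to a global phase.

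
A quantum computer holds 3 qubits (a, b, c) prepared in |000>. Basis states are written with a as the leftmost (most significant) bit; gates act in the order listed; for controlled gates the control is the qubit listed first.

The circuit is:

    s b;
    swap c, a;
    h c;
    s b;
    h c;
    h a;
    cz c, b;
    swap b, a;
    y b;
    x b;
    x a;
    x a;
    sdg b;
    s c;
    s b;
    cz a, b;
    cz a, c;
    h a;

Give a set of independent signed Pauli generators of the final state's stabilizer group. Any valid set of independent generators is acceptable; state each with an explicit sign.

One valid set of independent stabilizer generators is +XII, -IXI, +IIZ (any independent generating set of the same group is equally correct). Key observation: gates 11-12 undo each other exactly, leaving only the rest of the circuit to track.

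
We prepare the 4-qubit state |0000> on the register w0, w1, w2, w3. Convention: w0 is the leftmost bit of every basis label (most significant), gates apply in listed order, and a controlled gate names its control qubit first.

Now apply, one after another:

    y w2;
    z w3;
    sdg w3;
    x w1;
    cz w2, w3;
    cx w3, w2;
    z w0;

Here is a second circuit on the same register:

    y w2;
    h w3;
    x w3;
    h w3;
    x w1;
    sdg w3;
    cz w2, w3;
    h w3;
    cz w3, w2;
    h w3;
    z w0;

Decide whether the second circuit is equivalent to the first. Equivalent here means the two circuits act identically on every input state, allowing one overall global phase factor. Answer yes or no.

No — the two circuits implement different unitaries, even allowing a global phase.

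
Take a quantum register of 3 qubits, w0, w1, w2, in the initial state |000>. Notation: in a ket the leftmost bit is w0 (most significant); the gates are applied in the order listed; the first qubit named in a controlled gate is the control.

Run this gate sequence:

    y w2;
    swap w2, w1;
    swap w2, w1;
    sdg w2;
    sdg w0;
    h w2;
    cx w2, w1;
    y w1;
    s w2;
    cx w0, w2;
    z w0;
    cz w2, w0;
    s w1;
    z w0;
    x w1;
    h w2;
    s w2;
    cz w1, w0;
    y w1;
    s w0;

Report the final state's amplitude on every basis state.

After the circuit, the state carries amplitude I/2 on |000>, 1/2 on |001>, -I/2 on |010>, 1/2 on |011>, 0 on |100>, 0 on |101>, 0 on |110>, 0 on |111>.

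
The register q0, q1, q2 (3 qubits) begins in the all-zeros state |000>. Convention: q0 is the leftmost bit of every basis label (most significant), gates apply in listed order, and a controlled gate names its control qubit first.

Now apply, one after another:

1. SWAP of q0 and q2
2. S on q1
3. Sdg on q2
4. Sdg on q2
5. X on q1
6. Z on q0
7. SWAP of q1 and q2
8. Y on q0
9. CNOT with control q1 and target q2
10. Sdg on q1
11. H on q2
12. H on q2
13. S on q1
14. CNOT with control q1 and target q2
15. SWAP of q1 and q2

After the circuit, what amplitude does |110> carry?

The final state's coefficient on |110> equals I. Key observation: gates 9-14 undo each other exactly, leaving only the rest of the circuit to track.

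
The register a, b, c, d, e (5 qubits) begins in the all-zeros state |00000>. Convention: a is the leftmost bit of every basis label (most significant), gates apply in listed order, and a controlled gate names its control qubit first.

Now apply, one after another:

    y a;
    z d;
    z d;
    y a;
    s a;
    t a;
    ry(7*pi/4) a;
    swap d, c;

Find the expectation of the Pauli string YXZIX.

In the final state, YXZIX has expectation 0.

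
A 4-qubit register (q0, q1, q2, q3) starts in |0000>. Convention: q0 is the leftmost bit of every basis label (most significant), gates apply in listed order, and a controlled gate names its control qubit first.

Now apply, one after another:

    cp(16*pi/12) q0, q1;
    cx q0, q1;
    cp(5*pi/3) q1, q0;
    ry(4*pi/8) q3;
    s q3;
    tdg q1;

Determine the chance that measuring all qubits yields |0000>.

A full measurement returns |0000> with probability 1/2.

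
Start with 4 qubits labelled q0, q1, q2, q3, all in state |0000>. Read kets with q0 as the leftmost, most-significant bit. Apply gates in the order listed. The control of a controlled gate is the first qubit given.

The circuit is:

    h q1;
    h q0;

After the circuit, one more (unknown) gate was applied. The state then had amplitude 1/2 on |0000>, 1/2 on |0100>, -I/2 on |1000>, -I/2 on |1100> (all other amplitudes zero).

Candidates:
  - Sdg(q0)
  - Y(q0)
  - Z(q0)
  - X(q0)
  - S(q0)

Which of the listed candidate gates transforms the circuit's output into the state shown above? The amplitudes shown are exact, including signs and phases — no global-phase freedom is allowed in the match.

It was Sdg(q0) that produced the state shown.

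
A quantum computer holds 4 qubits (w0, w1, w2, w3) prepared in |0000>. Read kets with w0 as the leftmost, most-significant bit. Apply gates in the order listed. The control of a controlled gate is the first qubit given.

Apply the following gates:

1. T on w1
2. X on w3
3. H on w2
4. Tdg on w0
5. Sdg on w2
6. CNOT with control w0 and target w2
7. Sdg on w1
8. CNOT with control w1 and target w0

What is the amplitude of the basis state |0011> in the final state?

The amplitude on |0011> is -sqrt(2)*I/2.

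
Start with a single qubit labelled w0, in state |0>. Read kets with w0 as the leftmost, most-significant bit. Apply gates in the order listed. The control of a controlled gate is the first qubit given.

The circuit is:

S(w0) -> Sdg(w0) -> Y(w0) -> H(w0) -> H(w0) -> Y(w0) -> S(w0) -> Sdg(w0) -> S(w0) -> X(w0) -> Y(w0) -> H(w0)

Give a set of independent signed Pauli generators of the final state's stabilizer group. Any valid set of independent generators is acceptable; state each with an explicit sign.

One valid set of independent stabilizer generators is +X (any independent generating set of the same group is equally correct). Key observation: the block from step 1 through step 8 cancels to the identity and can be dropped.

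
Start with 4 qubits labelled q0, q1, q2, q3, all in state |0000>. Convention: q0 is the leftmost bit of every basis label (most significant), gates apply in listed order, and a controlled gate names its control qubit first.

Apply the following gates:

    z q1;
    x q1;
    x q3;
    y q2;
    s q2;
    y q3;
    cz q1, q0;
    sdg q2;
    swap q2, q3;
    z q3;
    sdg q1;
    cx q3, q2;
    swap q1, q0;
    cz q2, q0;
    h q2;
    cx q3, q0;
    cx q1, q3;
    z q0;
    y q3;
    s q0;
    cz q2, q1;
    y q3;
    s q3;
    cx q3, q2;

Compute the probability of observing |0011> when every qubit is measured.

A full measurement returns |0011> with probability 1/2.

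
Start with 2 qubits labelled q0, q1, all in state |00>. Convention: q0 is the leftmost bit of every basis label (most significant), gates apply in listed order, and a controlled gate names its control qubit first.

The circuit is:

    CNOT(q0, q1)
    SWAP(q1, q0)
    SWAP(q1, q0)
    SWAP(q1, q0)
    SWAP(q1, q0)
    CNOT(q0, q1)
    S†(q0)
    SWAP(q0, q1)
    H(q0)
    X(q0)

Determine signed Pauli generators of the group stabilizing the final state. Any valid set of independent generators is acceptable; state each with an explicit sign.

One valid set of independent stabilizer generators is +XI, +IZ (any independent generating set of the same group is equally correct). Key observation: gates 1-6 undo each other exactly, leaving only the rest of the circuit to track.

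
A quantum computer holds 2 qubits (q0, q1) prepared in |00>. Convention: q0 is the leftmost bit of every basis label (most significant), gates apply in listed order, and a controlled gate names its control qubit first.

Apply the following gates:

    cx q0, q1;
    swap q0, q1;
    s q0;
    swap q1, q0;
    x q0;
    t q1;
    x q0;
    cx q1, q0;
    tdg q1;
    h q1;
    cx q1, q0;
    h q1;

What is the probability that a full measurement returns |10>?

Outcome |10> occurs with probability 1/4.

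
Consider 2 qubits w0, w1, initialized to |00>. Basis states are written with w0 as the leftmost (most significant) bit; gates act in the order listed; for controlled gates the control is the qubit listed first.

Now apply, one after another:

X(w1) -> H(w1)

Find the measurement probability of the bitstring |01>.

A full measurement returns |01> with probability 1/2.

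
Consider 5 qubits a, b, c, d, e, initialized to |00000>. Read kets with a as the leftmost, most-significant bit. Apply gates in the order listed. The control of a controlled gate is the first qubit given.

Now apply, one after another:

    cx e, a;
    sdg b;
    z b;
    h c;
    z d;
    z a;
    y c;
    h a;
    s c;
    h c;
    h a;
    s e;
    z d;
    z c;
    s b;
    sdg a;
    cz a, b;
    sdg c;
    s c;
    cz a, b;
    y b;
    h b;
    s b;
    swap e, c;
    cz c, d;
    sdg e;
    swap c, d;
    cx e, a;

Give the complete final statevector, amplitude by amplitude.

The resulting statevector has amplitude sqrt(2)*(1 - I)/4 on |00000>, sqrt(2)*(-1 - I)/4 on |01000>, sqrt(2)*(-1 + I)/4 on |10001>, sqrt(2)*(1 + I)/4 on |11001>, and 0 on every other basis state.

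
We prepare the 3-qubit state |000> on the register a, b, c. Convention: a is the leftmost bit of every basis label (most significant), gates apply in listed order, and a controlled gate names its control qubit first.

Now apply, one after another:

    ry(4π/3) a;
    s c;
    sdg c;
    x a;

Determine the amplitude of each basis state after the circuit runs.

The final amplitudes are sqrt(3)/2 on |000>, -1/2 on |100>, and 0 on every other basis state.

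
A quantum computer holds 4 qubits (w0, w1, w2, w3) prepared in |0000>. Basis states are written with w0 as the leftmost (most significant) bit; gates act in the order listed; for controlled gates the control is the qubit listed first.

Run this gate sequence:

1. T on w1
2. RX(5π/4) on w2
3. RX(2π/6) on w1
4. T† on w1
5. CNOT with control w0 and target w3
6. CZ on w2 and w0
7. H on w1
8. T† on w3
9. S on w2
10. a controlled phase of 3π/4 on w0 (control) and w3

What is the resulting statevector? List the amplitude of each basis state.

After the circuit, the state carries amplitude sqrt(2 - sqrt(2))*(-sqrt(6) + sqrt(2)*exp(I*pi/4))/8 on |0000>, sqrt(sqrt(2) + 2)*(sqrt(6) - sqrt(2)*exp(I*pi/4))/8 on |0010>, sqrt(2 - sqrt(2))*(-sqrt(6) - sqrt(2)*exp(I*pi/4))/8 on |0100>, sqrt(sqrt(2) + 2)*(sqrt(6) + sqrt(2)*exp(I*pi/4))/8 on |0110>, and 0 on every other basis state.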